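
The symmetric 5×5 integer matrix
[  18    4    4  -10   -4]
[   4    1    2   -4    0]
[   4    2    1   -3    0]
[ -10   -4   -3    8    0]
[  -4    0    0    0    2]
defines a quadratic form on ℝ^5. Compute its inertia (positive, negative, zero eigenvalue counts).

Answer: (3, 2, 0)

Derivation:
step 0: pivot 18 → sign +
step 1: pivot 1/9 → sign +
step 2: pivot -11 → sign −
step 3: pivot 3/11 → sign +
step 4: pivot -2/3 → sign −
signature = (3, 2, 0)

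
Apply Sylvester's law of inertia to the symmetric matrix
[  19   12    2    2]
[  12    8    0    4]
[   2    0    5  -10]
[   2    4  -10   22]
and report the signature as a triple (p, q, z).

Answer: (3, 0, 1)

Derivation:
step 0: pivot 19 → sign +
step 1: pivot 8/19 → sign +
step 2: pivot 1 → sign +
step 3: row/col 3 already zero → sign 0
signature = (3, 0, 1)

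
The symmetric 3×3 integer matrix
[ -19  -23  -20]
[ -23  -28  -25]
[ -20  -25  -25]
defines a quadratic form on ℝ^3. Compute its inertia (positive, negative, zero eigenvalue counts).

step 0: pivot -19 → sign −
step 1: pivot -3/19 → sign −
step 2: row/col 2 already zero → sign 0
signature = (0, 2, 1)

Answer: (0, 2, 1)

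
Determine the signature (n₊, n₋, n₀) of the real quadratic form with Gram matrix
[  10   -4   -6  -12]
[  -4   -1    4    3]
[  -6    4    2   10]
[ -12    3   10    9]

step 0: pivot 10 → sign +
step 1: pivot -13/5 → sign −
step 2: pivot -8/13 → sign −
step 3: pivot 1/2 → sign +
signature = (2, 2, 0)

Answer: (2, 2, 0)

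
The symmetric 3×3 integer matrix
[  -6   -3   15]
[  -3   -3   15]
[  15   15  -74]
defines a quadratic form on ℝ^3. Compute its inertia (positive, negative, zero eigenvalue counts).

step 0: pivot -6 → sign −
step 1: pivot -3/2 → sign −
step 2: pivot 1 → sign +
signature = (1, 2, 0)

Answer: (1, 2, 0)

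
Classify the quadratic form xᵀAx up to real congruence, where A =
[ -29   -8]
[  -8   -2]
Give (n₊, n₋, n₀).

step 0: pivot -29 → sign −
step 1: pivot 6/29 → sign +
signature = (1, 1, 0)

Answer: (1, 1, 0)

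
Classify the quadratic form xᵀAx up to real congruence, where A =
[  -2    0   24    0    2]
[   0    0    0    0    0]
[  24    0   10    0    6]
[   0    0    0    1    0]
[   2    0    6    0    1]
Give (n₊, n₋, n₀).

step 0: pivot -2 → sign −
step 1: pivot 298 → sign +
step 2: pivot 1 → sign +
step 3: pivot -3/149 → sign −
step 4: row/col 4 already zero → sign 0
signature = (2, 2, 1)

Answer: (2, 2, 1)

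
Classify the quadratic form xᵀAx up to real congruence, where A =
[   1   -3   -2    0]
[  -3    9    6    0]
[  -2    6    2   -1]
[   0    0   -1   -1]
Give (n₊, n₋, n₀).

Answer: (1, 2, 1)

Derivation:
step 0: pivot 1 → sign +
step 1: pivot -2 → sign −
step 2: pivot -1/2 → sign −
step 3: row/col 3 already zero → sign 0
signature = (1, 2, 1)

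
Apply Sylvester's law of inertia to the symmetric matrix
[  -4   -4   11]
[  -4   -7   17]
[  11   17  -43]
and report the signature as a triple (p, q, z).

step 0: pivot -4 → sign −
step 1: pivot -3 → sign −
step 2: pivot -3/4 → sign −
signature = (0, 3, 0)

Answer: (0, 3, 0)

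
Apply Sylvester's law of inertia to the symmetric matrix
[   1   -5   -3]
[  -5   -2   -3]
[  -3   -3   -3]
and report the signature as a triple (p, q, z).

step 0: pivot 1 → sign +
step 1: pivot -27 → sign −
step 2: row/col 2 already zero → sign 0
signature = (1, 1, 1)

Answer: (1, 1, 1)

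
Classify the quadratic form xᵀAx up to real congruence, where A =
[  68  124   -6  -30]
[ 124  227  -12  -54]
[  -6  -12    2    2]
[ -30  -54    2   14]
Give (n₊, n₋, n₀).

Answer: (3, 0, 1)

Derivation:
step 0: pivot 68 → sign +
step 1: pivot 15/17 → sign +
step 2: pivot 1/5 → sign +
step 3: row/col 3 already zero → sign 0
signature = (3, 0, 1)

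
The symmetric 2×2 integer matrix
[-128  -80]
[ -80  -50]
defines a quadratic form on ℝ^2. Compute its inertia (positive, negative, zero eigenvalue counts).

step 0: pivot -128 → sign −
step 1: row/col 1 already zero → sign 0
signature = (0, 1, 1)

Answer: (0, 1, 1)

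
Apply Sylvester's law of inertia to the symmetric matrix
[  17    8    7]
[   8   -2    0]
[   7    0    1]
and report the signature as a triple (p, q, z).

step 0: pivot 17 → sign +
step 1: pivot -98/17 → sign −
step 2: row/col 2 already zero → sign 0
signature = (1, 1, 1)

Answer: (1, 1, 1)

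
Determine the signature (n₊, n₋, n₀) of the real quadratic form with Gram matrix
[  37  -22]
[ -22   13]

Answer: (1, 1, 0)

Derivation:
step 0: pivot 37 → sign +
step 1: pivot -3/37 → sign −
signature = (1, 1, 0)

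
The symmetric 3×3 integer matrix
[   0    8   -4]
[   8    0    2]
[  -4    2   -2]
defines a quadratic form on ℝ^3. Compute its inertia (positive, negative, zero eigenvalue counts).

Answer: (1, 1, 1)

Derivation:
step 0: pivot 16 → sign +
step 1: pivot -4 → sign −
step 2: row/col 2 already zero → sign 0
signature = (1, 1, 1)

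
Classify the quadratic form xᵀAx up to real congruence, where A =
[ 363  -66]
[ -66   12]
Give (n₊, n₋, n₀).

step 0: pivot 363 → sign +
step 1: row/col 1 already zero → sign 0
signature = (1, 0, 1)

Answer: (1, 0, 1)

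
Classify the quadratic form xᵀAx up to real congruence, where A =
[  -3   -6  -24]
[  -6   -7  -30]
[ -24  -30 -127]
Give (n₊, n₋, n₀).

Answer: (2, 1, 0)

Derivation:
step 0: pivot -3 → sign −
step 1: pivot 5 → sign +
step 2: pivot 1/5 → sign +
signature = (2, 1, 0)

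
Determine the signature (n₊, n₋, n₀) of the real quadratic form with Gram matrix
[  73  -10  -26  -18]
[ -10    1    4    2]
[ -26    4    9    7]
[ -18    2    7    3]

step 0: pivot 73 → sign +
step 1: pivot -27/73 → sign −
step 2: pivot 7/27 → sign +
step 3: pivot -6/7 → sign −
signature = (2, 2, 0)

Answer: (2, 2, 0)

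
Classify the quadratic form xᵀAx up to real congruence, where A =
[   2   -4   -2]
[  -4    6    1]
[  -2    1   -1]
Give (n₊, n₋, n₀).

Answer: (2, 1, 0)

Derivation:
step 0: pivot 2 → sign +
step 1: pivot -2 → sign −
step 2: pivot 3/2 → sign +
signature = (2, 1, 0)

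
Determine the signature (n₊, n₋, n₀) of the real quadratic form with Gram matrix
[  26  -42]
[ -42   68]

Answer: (2, 0, 0)

Derivation:
step 0: pivot 26 → sign +
step 1: pivot 2/13 → sign +
signature = (2, 0, 0)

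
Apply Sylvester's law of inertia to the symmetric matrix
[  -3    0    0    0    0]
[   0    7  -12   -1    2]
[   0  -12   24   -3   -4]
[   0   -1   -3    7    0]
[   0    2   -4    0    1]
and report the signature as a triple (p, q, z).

Answer: (3, 2, 0)

Derivation:
step 0: pivot -3 → sign −
step 1: pivot 7 → sign +
step 2: pivot 24/7 → sign +
step 3: pivot 3/8 → sign +
step 4: pivot -1/3 → sign −
signature = (3, 2, 0)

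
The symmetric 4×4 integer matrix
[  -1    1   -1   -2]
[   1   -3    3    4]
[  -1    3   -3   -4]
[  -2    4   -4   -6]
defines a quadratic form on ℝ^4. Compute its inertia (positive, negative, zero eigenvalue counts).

Answer: (0, 2, 2)

Derivation:
step 0: pivot -1 → sign −
step 1: pivot -2 → sign −
step 2: row/col 2 already zero → sign 0
step 3: row/col 3 already zero → sign 0
signature = (0, 2, 2)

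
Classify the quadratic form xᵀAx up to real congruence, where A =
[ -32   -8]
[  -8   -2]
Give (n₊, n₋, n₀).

Answer: (0, 1, 1)

Derivation:
step 0: pivot -32 → sign −
step 1: row/col 1 already zero → sign 0
signature = (0, 1, 1)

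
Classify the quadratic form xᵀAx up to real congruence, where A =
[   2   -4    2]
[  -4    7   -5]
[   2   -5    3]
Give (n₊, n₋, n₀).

step 0: pivot 2 → sign +
step 1: pivot -1 → sign −
step 2: pivot 2 → sign +
signature = (2, 1, 0)

Answer: (2, 1, 0)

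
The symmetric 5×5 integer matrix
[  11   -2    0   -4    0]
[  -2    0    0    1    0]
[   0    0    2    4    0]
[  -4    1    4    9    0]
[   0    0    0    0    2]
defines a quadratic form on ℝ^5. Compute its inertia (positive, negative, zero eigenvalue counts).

Answer: (3, 2, 0)

Derivation:
step 0: pivot 11 → sign +
step 1: pivot -4/11 → sign −
step 2: pivot 2 → sign +
step 3: pivot -1/4 → sign −
step 4: pivot 2 → sign +
signature = (3, 2, 0)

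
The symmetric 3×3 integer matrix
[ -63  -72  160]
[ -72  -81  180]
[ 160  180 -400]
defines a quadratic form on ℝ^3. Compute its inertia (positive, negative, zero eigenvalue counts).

step 0: pivot -63 → sign −
step 1: pivot 9/7 → sign +
step 2: row/col 2 already zero → sign 0
signature = (1, 1, 1)

Answer: (1, 1, 1)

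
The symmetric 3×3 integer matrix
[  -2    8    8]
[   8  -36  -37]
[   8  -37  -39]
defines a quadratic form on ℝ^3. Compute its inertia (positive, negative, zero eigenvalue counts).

step 0: pivot -2 → sign −
step 1: pivot -4 → sign −
step 2: pivot -3/4 → sign −
signature = (0, 3, 0)

Answer: (0, 3, 0)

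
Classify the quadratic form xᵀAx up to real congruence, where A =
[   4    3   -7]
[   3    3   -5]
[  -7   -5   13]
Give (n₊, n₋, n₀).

Answer: (3, 0, 0)

Derivation:
step 0: pivot 4 → sign +
step 1: pivot 3/4 → sign +
step 2: pivot 2/3 → sign +
signature = (3, 0, 0)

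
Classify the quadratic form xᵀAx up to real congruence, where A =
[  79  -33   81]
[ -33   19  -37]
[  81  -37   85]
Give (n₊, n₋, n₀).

step 0: pivot 79 → sign +
step 1: pivot 412/79 → sign +
step 2: pivot 3/103 → sign +
signature = (3, 0, 0)

Answer: (3, 0, 0)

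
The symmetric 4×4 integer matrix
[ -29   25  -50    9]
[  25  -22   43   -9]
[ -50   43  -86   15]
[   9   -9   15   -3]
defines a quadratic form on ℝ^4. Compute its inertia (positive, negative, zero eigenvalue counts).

step 0: pivot -29 → sign −
step 1: pivot -13/29 → sign −
step 2: pivot 3/13 → sign +
step 3: pivot 3 → sign +
signature = (2, 2, 0)

Answer: (2, 2, 0)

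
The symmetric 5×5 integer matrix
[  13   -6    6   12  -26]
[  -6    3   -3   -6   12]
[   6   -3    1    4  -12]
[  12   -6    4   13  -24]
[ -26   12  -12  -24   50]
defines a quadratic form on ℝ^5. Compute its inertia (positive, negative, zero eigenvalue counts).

step 0: pivot 13 → sign +
step 1: pivot 3/13 → sign +
step 2: pivot -2 → sign −
step 3: pivot 3 → sign +
step 4: pivot -2 → sign −
signature = (3, 2, 0)

Answer: (3, 2, 0)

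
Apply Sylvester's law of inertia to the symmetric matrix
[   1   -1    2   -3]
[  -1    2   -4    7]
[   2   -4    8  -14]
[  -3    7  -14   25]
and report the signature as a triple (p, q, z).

step 0: pivot 1 → sign +
step 1: pivot 1 → sign +
step 2: row/col 2 already zero → sign 0
step 3: row/col 3 already zero → sign 0
signature = (2, 0, 2)

Answer: (2, 0, 2)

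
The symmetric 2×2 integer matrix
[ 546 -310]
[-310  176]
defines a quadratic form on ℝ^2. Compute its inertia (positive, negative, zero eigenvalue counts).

Answer: (1, 1, 0)

Derivation:
step 0: pivot 546 → sign +
step 1: pivot -2/273 → sign −
signature = (1, 1, 0)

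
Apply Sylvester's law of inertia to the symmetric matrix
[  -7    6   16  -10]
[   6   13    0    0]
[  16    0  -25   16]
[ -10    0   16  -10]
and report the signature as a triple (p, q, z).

step 0: pivot -7 → sign −
step 1: pivot 127/7 → sign +
step 2: pivot 153/127 → sign +
step 3: pivot 2/17 → sign +
signature = (3, 1, 0)

Answer: (3, 1, 0)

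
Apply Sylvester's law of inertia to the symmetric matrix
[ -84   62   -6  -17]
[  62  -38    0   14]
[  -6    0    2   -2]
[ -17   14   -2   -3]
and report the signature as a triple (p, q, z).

step 0: pivot -84 → sign −
step 1: pivot 163/21 → sign +
step 2: pivot -16/163 → sign −
step 3: pivot 3/16 → sign +
signature = (2, 2, 0)

Answer: (2, 2, 0)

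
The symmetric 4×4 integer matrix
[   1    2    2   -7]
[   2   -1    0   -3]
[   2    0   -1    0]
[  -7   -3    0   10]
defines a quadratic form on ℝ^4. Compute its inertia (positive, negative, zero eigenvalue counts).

step 0: pivot 1 → sign +
step 1: pivot -5 → sign −
step 2: pivot -9/5 → sign −
step 3: pivot 2/9 → sign +
signature = (2, 2, 0)

Answer: (2, 2, 0)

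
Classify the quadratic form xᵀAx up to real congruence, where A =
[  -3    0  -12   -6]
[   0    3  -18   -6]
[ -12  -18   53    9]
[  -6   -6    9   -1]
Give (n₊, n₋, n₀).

step 0: pivot -3 → sign −
step 1: pivot 3 → sign +
step 2: pivot -7 → sign −
step 3: pivot 2/7 → sign +
signature = (2, 2, 0)

Answer: (2, 2, 0)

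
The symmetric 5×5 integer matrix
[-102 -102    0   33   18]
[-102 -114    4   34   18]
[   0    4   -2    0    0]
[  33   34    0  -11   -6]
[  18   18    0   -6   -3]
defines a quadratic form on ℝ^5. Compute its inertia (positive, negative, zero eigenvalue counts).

step 0: pivot -102 → sign −
step 1: pivot -12 → sign −
step 2: pivot -2/3 → sign −
step 3: pivot -5/68 → sign −
step 4: pivot 3/5 → sign +
signature = (1, 4, 0)

Answer: (1, 4, 0)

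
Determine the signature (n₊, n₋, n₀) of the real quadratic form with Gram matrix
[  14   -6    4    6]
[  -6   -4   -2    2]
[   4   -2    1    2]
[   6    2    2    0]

Answer: (2, 2, 0)

Derivation:
step 0: pivot 14 → sign +
step 1: pivot -46/7 → sign −
step 2: pivot -3/23 → sign −
step 3: pivot 2/3 → sign +
signature = (2, 2, 0)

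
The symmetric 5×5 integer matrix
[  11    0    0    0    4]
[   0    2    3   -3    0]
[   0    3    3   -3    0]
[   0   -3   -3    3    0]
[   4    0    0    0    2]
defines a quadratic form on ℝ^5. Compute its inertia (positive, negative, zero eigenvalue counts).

step 0: pivot 11 → sign +
step 1: pivot 2 → sign +
step 2: pivot -3/2 → sign −
step 3: pivot 6/11 → sign +
step 4: row/col 4 already zero → sign 0
signature = (3, 1, 1)

Answer: (3, 1, 1)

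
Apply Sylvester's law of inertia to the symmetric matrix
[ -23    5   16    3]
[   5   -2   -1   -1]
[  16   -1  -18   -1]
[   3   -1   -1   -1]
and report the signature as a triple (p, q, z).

Answer: (0, 4, 0)

Derivation:
step 0: pivot -23 → sign −
step 1: pivot -21/23 → sign −
step 2: pivot -1/7 → sign −
step 3: pivot -1/3 → sign −
signature = (0, 4, 0)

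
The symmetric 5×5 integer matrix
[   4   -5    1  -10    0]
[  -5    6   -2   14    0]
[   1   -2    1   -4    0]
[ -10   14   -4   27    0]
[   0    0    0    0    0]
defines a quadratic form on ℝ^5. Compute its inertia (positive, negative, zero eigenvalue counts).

step 0: pivot 4 → sign +
step 1: pivot -1/4 → sign −
step 2: pivot 3 → sign +
step 3: pivot -1 → sign −
step 4: row/col 4 already zero → sign 0
signature = (2, 2, 1)

Answer: (2, 2, 1)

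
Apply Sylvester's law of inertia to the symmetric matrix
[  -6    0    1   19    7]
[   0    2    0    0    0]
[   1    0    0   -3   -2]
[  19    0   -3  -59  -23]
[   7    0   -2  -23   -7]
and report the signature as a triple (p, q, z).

Answer: (3, 2, 0)

Derivation:
step 0: pivot -6 → sign −
step 1: pivot 2 → sign +
step 2: pivot 1/6 → sign +
step 3: pivot 1 → sign +
step 4: pivot -3 → sign −
signature = (3, 2, 0)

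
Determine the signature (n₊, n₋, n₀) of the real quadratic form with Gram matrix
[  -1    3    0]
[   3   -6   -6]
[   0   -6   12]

step 0: pivot -1 → sign −
step 1: pivot 3 → sign +
step 2: row/col 2 already zero → sign 0
signature = (1, 1, 1)

Answer: (1, 1, 1)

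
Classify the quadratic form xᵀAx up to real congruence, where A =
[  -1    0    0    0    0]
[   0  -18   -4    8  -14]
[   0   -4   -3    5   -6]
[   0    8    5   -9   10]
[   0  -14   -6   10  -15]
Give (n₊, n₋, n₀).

step 0: pivot -1 → sign −
step 1: pivot -18 → sign −
step 2: pivot -19/9 → sign −
step 3: pivot -10/19 → sign −
step 4: pivot 3/5 → sign +
signature = (1, 4, 0)

Answer: (1, 4, 0)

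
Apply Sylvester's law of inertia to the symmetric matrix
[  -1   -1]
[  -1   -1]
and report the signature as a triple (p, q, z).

Answer: (0, 1, 1)

Derivation:
step 0: pivot -1 → sign −
step 1: row/col 1 already zero → sign 0
signature = (0, 1, 1)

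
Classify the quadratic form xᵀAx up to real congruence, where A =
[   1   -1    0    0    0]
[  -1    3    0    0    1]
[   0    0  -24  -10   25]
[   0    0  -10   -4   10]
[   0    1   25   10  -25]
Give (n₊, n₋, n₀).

step 0: pivot 1 → sign +
step 1: pivot 2 → sign +
step 2: pivot -24 → sign −
step 3: pivot 1/6 → sign +
step 4: pivot -1/2 → sign −
signature = (3, 2, 0)

Answer: (3, 2, 0)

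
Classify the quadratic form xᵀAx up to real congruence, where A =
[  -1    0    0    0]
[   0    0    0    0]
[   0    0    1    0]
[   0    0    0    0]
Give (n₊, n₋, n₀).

Answer: (1, 1, 2)

Derivation:
step 0: pivot -1 → sign −
step 1: pivot 1 → sign +
step 2: row/col 2 already zero → sign 0
step 3: row/col 3 already zero → sign 0
signature = (1, 1, 2)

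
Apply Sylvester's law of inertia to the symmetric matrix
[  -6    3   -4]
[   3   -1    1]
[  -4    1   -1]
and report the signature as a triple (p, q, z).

Answer: (1, 2, 0)

Derivation:
step 0: pivot -6 → sign −
step 1: pivot 1/2 → sign +
step 2: pivot -1/3 → sign −
signature = (1, 2, 0)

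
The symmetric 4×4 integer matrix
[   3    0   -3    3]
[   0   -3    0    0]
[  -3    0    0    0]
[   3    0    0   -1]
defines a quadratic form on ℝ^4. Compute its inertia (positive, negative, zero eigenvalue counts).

step 0: pivot 3 → sign +
step 1: pivot -3 → sign −
step 2: pivot -3 → sign −
step 3: pivot -1 → sign −
signature = (1, 3, 0)

Answer: (1, 3, 0)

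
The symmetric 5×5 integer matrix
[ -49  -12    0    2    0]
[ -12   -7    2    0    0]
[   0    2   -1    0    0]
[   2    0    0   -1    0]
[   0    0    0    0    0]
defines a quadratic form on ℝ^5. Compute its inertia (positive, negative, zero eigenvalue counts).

Answer: (1, 3, 1)

Derivation:
step 0: pivot -49 → sign −
step 1: pivot -199/49 → sign −
step 2: pivot -3/199 → sign −
step 3: pivot 3 → sign +
step 4: row/col 4 already zero → sign 0
signature = (1, 3, 1)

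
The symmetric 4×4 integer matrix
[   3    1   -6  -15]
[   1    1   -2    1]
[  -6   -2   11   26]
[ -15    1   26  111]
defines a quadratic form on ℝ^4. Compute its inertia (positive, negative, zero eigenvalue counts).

Answer: (2, 2, 0)

Derivation:
step 0: pivot 3 → sign +
step 1: pivot 2/3 → sign +
step 2: pivot -1 → sign −
step 3: pivot -2 → sign −
signature = (2, 2, 0)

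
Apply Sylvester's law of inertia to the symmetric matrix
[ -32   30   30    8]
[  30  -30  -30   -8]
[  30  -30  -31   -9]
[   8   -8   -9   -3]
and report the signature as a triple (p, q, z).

Answer: (1, 3, 0)

Derivation:
step 0: pivot -32 → sign −
step 1: pivot -15/8 → sign −
step 2: pivot -1 → sign −
step 3: pivot 2/15 → sign +
signature = (1, 3, 0)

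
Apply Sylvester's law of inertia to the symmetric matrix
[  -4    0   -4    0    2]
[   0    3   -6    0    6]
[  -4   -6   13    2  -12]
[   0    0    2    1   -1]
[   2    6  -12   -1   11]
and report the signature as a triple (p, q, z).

Answer: (3, 2, 0)

Derivation:
step 0: pivot -4 → sign −
step 1: pivot 3 → sign +
step 2: pivot 5 → sign +
step 3: pivot 1/5 → sign +
step 4: pivot -1 → sign −
signature = (3, 2, 0)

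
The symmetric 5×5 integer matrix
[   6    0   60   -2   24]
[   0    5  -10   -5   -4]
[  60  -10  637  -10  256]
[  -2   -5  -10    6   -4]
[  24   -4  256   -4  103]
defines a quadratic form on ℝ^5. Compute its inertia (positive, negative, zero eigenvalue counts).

Answer: (5, 0, 0)

Derivation:
step 0: pivot 6 → sign +
step 1: pivot 5 → sign +
step 2: pivot 17 → sign +
step 3: pivot 1/3 → sign +
step 4: pivot 3/85 → sign +
signature = (5, 0, 0)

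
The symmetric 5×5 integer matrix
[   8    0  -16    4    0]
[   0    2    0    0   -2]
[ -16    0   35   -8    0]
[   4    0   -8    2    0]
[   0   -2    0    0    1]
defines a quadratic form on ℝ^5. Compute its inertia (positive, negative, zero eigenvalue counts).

Answer: (3, 1, 1)

Derivation:
step 0: pivot 8 → sign +
step 1: pivot 2 → sign +
step 2: pivot 3 → sign +
step 3: pivot -1 → sign −
step 4: row/col 4 already zero → sign 0
signature = (3, 1, 1)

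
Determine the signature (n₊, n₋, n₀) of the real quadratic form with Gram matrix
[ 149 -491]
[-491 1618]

Answer: (2, 0, 0)

Derivation:
step 0: pivot 149 → sign +
step 1: pivot 1/149 → sign +
signature = (2, 0, 0)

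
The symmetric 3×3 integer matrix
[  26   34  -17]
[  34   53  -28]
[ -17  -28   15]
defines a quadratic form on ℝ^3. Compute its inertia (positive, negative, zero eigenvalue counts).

Answer: (2, 1, 0)

Derivation:
step 0: pivot 26 → sign +
step 1: pivot 111/13 → sign +
step 2: pivot -1/74 → sign −
signature = (2, 1, 0)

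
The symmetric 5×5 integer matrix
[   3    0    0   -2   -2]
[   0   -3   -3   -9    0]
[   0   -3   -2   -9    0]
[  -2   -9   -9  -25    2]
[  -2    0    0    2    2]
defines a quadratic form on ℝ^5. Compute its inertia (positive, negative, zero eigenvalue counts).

step 0: pivot 3 → sign +
step 1: pivot -3 → sign −
step 2: pivot 1 → sign +
step 3: pivot 2/3 → sign +
step 4: row/col 4 already zero → sign 0
signature = (3, 1, 1)

Answer: (3, 1, 1)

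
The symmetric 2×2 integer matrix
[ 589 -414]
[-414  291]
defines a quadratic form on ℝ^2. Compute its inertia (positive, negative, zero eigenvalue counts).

Answer: (2, 0, 0)

Derivation:
step 0: pivot 589 → sign +
step 1: pivot 3/589 → sign +
signature = (2, 0, 0)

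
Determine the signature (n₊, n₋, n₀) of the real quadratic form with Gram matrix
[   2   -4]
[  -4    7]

Answer: (1, 1, 0)

Derivation:
step 0: pivot 2 → sign +
step 1: pivot -1 → sign −
signature = (1, 1, 0)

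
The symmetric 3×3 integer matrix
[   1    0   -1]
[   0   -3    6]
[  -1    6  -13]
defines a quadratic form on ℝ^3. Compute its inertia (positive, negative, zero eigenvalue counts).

step 0: pivot 1 → sign +
step 1: pivot -3 → sign −
step 2: pivot -2 → sign −
signature = (1, 2, 0)

Answer: (1, 2, 0)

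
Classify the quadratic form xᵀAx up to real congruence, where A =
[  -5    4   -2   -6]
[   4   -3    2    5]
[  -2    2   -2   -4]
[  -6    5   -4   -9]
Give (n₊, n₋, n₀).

Answer: (1, 2, 1)

Derivation:
step 0: pivot -5 → sign −
step 1: pivot 1/5 → sign +
step 2: pivot -2 → sign −
step 3: row/col 3 already zero → sign 0
signature = (1, 2, 1)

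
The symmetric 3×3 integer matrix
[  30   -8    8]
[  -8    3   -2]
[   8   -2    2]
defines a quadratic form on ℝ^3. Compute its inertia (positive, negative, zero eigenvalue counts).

step 0: pivot 30 → sign +
step 1: pivot 13/15 → sign +
step 2: pivot -2/13 → sign −
signature = (2, 1, 0)

Answer: (2, 1, 0)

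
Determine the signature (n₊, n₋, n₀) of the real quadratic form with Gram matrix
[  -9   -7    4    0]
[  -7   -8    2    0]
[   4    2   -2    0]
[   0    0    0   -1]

step 0: pivot -9 → sign −
step 1: pivot -23/9 → sign −
step 2: pivot 6/23 → sign +
step 3: pivot -1 → sign −
signature = (1, 3, 0)

Answer: (1, 3, 0)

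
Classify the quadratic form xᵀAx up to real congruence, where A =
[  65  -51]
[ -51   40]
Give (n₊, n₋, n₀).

Answer: (1, 1, 0)

Derivation:
step 0: pivot 65 → sign +
step 1: pivot -1/65 → sign −
signature = (1, 1, 0)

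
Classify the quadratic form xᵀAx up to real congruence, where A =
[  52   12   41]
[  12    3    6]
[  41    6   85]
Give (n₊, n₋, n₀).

step 0: pivot 52 → sign +
step 1: pivot 3/13 → sign +
step 2: pivot 3/4 → sign +
signature = (3, 0, 0)

Answer: (3, 0, 0)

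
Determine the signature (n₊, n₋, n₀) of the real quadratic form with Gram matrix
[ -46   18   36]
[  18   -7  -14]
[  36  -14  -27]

Answer: (2, 1, 0)

Derivation:
step 0: pivot -46 → sign −
step 1: pivot 1/23 → sign +
step 2: pivot 1 → sign +
signature = (2, 1, 0)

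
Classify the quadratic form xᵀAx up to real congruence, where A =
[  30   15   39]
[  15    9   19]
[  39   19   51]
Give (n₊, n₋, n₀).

Answer: (3, 0, 0)

Derivation:
step 0: pivot 30 → sign +
step 1: pivot 3/2 → sign +
step 2: pivot 2/15 → sign +
signature = (3, 0, 0)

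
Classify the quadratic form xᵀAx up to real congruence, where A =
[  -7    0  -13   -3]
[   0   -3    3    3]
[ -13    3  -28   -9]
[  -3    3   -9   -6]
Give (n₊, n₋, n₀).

Answer: (0, 4, 0)

Derivation:
step 0: pivot -7 → sign −
step 1: pivot -3 → sign −
step 2: pivot -6/7 → sign −
step 3: pivot -3/2 → sign −
signature = (0, 4, 0)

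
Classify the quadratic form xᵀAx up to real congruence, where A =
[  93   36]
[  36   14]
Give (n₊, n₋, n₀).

Answer: (2, 0, 0)

Derivation:
step 0: pivot 93 → sign +
step 1: pivot 2/31 → sign +
signature = (2, 0, 0)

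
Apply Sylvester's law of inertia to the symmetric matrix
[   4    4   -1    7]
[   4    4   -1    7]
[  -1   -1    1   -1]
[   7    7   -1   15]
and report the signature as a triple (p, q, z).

step 0: pivot 4 → sign +
step 1: pivot 3/4 → sign +
step 2: pivot 2 → sign +
step 3: row/col 3 already zero → sign 0
signature = (3, 0, 1)

Answer: (3, 0, 1)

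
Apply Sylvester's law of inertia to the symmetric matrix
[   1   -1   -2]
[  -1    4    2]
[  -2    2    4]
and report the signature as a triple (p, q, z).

Answer: (2, 0, 1)

Derivation:
step 0: pivot 1 → sign +
step 1: pivot 3 → sign +
step 2: row/col 2 already zero → sign 0
signature = (2, 0, 1)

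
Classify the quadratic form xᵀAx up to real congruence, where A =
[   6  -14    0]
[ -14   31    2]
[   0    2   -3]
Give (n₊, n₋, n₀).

Answer: (1, 2, 0)

Derivation:
step 0: pivot 6 → sign +
step 1: pivot -5/3 → sign −
step 2: pivot -3/5 → sign −
signature = (1, 2, 0)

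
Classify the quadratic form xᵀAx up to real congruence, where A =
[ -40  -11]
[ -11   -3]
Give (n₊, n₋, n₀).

step 0: pivot -40 → sign −
step 1: pivot 1/40 → sign +
signature = (1, 1, 0)

Answer: (1, 1, 0)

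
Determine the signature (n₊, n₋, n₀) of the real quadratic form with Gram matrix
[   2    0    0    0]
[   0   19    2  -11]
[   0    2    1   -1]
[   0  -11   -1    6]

Answer: (3, 1, 0)

Derivation:
step 0: pivot 2 → sign +
step 1: pivot 19 → sign +
step 2: pivot 15/19 → sign +
step 3: pivot -2/5 → sign −
signature = (3, 1, 0)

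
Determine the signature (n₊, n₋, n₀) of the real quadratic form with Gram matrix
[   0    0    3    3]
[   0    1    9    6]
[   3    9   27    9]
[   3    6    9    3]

step 0: pivot 1 → sign +
step 1: pivot -54 → sign −
step 2: pivot 1/6 → sign +
step 3: pivot 3 → sign +
signature = (3, 1, 0)

Answer: (3, 1, 0)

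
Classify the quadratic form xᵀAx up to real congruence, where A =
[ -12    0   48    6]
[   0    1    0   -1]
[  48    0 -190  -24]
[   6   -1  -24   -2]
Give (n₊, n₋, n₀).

step 0: pivot -12 → sign −
step 1: pivot 1 → sign +
step 2: pivot 2 → sign +
step 3: row/col 3 already zero → sign 0
signature = (2, 1, 1)

Answer: (2, 1, 1)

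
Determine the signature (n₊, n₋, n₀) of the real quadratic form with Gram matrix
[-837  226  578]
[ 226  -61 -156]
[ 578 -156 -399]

Answer: (1, 2, 0)

Derivation:
step 0: pivot -837 → sign −
step 1: pivot 19/837 → sign +
step 2: pivot -1/19 → sign −
signature = (1, 2, 0)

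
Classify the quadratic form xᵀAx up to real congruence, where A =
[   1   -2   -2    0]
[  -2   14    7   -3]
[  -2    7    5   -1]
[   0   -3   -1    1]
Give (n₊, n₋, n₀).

Answer: (3, 0, 1)

Derivation:
step 0: pivot 1 → sign +
step 1: pivot 10 → sign +
step 2: pivot 1/10 → sign +
step 3: row/col 3 already zero → sign 0
signature = (3, 0, 1)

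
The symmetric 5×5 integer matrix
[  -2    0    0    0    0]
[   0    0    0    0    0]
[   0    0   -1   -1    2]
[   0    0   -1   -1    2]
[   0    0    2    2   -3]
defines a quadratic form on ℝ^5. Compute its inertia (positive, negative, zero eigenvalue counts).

step 0: pivot -2 → sign −
step 1: pivot -1 → sign −
step 2: pivot 1 → sign +
step 3: row/col 3 already zero → sign 0
step 4: row/col 4 already zero → sign 0
signature = (1, 2, 2)

Answer: (1, 2, 2)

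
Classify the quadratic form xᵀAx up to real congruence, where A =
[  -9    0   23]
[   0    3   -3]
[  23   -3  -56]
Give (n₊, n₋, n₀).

step 0: pivot -9 → sign −
step 1: pivot 3 → sign +
step 2: pivot -2/9 → sign −
signature = (1, 2, 0)

Answer: (1, 2, 0)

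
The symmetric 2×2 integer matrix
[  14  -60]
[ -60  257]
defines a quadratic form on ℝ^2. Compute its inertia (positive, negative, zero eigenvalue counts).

Answer: (1, 1, 0)

Derivation:
step 0: pivot 14 → sign +
step 1: pivot -1/7 → sign −
signature = (1, 1, 0)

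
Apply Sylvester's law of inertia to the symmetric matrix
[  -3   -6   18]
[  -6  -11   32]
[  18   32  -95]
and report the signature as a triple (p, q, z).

step 0: pivot -3 → sign −
step 1: pivot 1 → sign +
step 2: pivot -3 → sign −
signature = (1, 2, 0)

Answer: (1, 2, 0)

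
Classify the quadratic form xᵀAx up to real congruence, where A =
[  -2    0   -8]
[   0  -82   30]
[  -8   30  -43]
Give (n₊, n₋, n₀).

Answer: (0, 3, 0)

Derivation:
step 0: pivot -2 → sign −
step 1: pivot -82 → sign −
step 2: pivot -1/41 → sign −
signature = (0, 3, 0)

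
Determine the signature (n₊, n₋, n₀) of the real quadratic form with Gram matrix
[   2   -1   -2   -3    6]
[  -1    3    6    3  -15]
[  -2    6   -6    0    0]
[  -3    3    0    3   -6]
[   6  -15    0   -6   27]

Answer: (3, 2, 0)

Derivation:
step 0: pivot 2 → sign +
step 1: pivot 5/2 → sign +
step 2: pivot -18 → sign −
step 3: pivot -2/5 → sign −
step 4: pivot 3/2 → sign +
signature = (3, 2, 0)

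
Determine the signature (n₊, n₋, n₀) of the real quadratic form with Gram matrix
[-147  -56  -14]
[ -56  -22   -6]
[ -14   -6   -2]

step 0: pivot -147 → sign −
step 1: pivot -2/3 → sign −
step 2: row/col 2 already zero → sign 0
signature = (0, 2, 1)

Answer: (0, 2, 1)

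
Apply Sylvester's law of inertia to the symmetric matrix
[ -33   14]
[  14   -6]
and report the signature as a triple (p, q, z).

Answer: (0, 2, 0)

Derivation:
step 0: pivot -33 → sign −
step 1: pivot -2/33 → sign −
signature = (0, 2, 0)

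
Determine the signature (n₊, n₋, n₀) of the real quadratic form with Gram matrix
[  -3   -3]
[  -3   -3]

Answer: (0, 1, 1)

Derivation:
step 0: pivot -3 → sign −
step 1: row/col 1 already zero → sign 0
signature = (0, 1, 1)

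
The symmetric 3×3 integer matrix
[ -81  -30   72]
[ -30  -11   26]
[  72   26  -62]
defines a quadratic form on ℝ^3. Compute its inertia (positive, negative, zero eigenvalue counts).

step 0: pivot -81 → sign −
step 1: pivot 1/9 → sign +
step 2: pivot -2 → sign −
signature = (1, 2, 0)

Answer: (1, 2, 0)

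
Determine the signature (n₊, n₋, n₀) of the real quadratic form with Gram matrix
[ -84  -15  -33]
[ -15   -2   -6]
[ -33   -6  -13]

step 0: pivot -84 → sign −
step 1: pivot 19/28 → sign +
step 2: pivot -1/19 → sign −
signature = (1, 2, 0)

Answer: (1, 2, 0)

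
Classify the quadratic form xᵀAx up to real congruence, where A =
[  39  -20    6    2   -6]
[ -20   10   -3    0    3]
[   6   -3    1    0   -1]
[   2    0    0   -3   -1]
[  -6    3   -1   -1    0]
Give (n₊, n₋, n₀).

Answer: (3, 2, 0)

Derivation:
step 0: pivot 39 → sign +
step 1: pivot -10/39 → sign −
step 2: pivot 1/10 → sign +
step 3: pivot 1 → sign +
step 4: pivot -2 → sign −
signature = (3, 2, 0)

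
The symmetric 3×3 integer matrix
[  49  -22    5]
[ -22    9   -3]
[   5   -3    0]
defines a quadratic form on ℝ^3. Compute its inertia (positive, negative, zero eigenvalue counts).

Answer: (2, 1, 0)

Derivation:
step 0: pivot 49 → sign +
step 1: pivot -43/49 → sign −
step 2: pivot 6/43 → sign +
signature = (2, 1, 0)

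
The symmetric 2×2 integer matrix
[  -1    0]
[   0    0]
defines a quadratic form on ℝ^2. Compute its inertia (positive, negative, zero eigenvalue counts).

step 0: pivot -1 → sign −
step 1: row/col 1 already zero → sign 0
signature = (0, 1, 1)

Answer: (0, 1, 1)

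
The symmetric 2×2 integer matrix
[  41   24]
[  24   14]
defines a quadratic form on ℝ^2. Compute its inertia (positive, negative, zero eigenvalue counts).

step 0: pivot 41 → sign +
step 1: pivot -2/41 → sign −
signature = (1, 1, 0)

Answer: (1, 1, 0)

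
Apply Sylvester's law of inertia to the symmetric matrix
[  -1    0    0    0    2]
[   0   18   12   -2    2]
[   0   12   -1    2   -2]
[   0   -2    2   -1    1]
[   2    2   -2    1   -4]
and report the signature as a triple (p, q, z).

Answer: (3, 2, 0)

Derivation:
step 0: pivot -1 → sign −
step 1: pivot 18 → sign +
step 2: pivot -9 → sign −
step 3: pivot 1/81 → sign +
step 4: pivot 1 → sign +
signature = (3, 2, 0)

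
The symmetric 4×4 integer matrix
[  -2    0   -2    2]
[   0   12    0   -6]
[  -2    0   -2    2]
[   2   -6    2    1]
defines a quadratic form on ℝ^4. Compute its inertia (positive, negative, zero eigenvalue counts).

step 0: pivot -2 → sign −
step 1: pivot 12 → sign +
step 2: row/col 2 already zero → sign 0
step 3: row/col 3 already zero → sign 0
signature = (1, 1, 2)

Answer: (1, 1, 2)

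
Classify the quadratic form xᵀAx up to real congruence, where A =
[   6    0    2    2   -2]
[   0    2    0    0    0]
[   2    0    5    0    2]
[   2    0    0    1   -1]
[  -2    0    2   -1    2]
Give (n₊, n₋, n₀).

Answer: (4, 1, 0)

Derivation:
step 0: pivot 6 → sign +
step 1: pivot 2 → sign +
step 2: pivot 13/3 → sign +
step 3: pivot 3/13 → sign +
step 4: pivot -1/3 → sign −
signature = (4, 1, 0)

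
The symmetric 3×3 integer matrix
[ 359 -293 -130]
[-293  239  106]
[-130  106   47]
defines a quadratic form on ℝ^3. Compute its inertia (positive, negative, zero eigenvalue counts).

step 0: pivot 359 → sign +
step 1: pivot -48/359 → sign −
step 2: row/col 2 already zero → sign 0
signature = (1, 1, 1)

Answer: (1, 1, 1)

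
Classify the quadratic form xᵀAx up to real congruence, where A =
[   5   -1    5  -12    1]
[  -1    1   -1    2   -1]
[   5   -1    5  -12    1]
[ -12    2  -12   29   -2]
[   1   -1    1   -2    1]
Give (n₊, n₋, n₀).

step 0: pivot 5 → sign +
step 1: pivot 4/5 → sign +
step 2: row/col 2 already zero → sign 0
step 3: row/col 3 already zero → sign 0
step 4: row/col 4 already zero → sign 0
signature = (2, 0, 3)

Answer: (2, 0, 3)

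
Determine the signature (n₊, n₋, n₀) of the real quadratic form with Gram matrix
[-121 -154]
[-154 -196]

step 0: pivot -121 → sign −
step 1: row/col 1 already zero → sign 0
signature = (0, 1, 1)

Answer: (0, 1, 1)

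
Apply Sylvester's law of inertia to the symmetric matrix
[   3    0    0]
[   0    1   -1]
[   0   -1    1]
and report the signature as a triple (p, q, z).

Answer: (2, 0, 1)

Derivation:
step 0: pivot 3 → sign +
step 1: pivot 1 → sign +
step 2: row/col 2 already zero → sign 0
signature = (2, 0, 1)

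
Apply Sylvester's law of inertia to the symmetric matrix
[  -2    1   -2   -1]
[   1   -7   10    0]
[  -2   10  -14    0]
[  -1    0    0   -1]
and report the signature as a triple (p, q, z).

Answer: (1, 3, 0)

Derivation:
step 0: pivot -2 → sign −
step 1: pivot -13/2 → sign −
step 2: pivot 6/13 → sign +
step 3: pivot -2/3 → sign −
signature = (1, 3, 0)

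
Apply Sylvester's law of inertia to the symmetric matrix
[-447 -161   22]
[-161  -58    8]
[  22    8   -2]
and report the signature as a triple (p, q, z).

Answer: (0, 3, 0)

Derivation:
step 0: pivot -447 → sign −
step 1: pivot -5/447 → sign −
step 2: pivot -2/5 → sign −
signature = (0, 3, 0)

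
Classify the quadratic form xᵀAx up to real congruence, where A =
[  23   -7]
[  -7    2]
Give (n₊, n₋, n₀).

step 0: pivot 23 → sign +
step 1: pivot -3/23 → sign −
signature = (1, 1, 0)

Answer: (1, 1, 0)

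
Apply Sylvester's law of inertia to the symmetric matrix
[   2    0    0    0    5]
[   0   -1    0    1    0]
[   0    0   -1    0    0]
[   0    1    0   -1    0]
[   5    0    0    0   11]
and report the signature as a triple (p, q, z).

step 0: pivot 2 → sign +
step 1: pivot -1 → sign −
step 2: pivot -1 → sign −
step 3: pivot -3/2 → sign −
step 4: row/col 4 already zero → sign 0
signature = (1, 3, 1)

Answer: (1, 3, 1)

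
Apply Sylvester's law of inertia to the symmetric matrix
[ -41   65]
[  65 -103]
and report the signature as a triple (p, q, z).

step 0: pivot -41 → sign −
step 1: pivot 2/41 → sign +
signature = (1, 1, 0)

Answer: (1, 1, 0)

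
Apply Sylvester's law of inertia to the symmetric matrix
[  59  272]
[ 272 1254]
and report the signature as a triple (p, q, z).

step 0: pivot 59 → sign +
step 1: pivot 2/59 → sign +
signature = (2, 0, 0)

Answer: (2, 0, 0)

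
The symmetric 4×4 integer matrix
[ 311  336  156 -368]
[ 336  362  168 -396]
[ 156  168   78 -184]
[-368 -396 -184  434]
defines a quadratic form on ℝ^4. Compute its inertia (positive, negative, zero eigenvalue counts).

step 0: pivot 311 → sign +
step 1: pivot -314/311 → sign −
step 2: pivot 6/157 → sign +
step 3: pivot -2/3 → sign −
signature = (2, 2, 0)

Answer: (2, 2, 0)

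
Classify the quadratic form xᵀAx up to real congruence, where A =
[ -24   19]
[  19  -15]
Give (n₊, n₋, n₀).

step 0: pivot -24 → sign −
step 1: pivot 1/24 → sign +
signature = (1, 1, 0)

Answer: (1, 1, 0)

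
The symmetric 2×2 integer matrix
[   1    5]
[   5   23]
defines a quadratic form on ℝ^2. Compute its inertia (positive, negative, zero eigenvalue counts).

Answer: (1, 1, 0)

Derivation:
step 0: pivot 1 → sign +
step 1: pivot -2 → sign −
signature = (1, 1, 0)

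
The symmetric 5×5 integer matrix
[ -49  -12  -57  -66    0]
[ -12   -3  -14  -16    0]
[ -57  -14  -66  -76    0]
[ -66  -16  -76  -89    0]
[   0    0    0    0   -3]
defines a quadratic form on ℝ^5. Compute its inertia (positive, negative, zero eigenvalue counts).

step 0: pivot -49 → sign −
step 1: pivot -3/49 → sign −
step 2: pivot 1/3 → sign +
step 3: pivot -1 → sign −
step 4: pivot -3 → sign −
signature = (1, 4, 0)

Answer: (1, 4, 0)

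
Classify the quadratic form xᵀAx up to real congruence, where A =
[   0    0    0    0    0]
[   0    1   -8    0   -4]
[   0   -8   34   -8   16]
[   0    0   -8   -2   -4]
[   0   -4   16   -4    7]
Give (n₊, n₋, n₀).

Answer: (2, 2, 1)

Derivation:
step 0: pivot 1 → sign +
step 1: pivot -30 → sign −
step 2: pivot 2/15 → sign +
step 3: pivot -1 → sign −
step 4: row/col 4 already zero → sign 0
signature = (2, 2, 1)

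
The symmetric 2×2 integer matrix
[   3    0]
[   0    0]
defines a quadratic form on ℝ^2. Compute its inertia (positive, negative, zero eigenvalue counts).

step 0: pivot 3 → sign +
step 1: row/col 1 already zero → sign 0
signature = (1, 0, 1)

Answer: (1, 0, 1)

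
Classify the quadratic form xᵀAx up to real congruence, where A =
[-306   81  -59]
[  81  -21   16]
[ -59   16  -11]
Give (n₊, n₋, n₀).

step 0: pivot -306 → sign −
step 1: pivot 15/34 → sign +
step 2: pivot 2/45 → sign +
signature = (2, 1, 0)

Answer: (2, 1, 0)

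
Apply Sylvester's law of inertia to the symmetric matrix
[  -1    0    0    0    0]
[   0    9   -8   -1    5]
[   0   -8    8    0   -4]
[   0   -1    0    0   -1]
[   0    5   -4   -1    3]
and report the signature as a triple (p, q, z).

step 0: pivot -1 → sign −
step 1: pivot 9 → sign +
step 2: pivot 8/9 → sign +
step 3: pivot -1 → sign −
step 4: row/col 4 already zero → sign 0
signature = (2, 2, 1)

Answer: (2, 2, 1)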